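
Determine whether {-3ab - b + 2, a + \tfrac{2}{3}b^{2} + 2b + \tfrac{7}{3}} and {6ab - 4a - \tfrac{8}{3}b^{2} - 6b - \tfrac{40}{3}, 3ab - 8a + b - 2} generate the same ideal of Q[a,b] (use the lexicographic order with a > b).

Two ideals are equal iff their reduced Gröbner bases coincide (the reduced basis is unique for a fixed ordering).
Buchberger on the first generating set:
f_1 = -3ab - b + 2, LT = ab.
f_2 = a + \tfrac{2}{3}b^{2} + 2b + \tfrac{7}{3}, LT = a.

S(f_1,f_2): lcm = ab. S = -\tfrac{2}{3}b^{3} - 2b^{2} - 2b - \tfrac{2}{3}.
  leading term b^{3}: no divisor's leading term divides it; move -\tfrac{2}{3}b^{3} to the remainder.
  leading term b^{2}: no divisor's leading term divides it; move -2b^{2} to the remainder.
  leading term b: no divisor's leading term divides it; move -2b to the remainder.
  leading term 1: no divisor's leading term divides it; move -\tfrac{2}{3} to the remainder.
  remainder -\tfrac{2}{3}b^{3} - 2b^{2} - 2b - \tfrac{2}{3} ≠ 0; add g_3 = -\tfrac{2}{3}b^{3} - 2b^{2} - 2b - \tfrac{2}{3} to the basis.

The other S-polynomials (S(f_1,g_3), S(f_2,g_3)) all reduce to 0 modulo the current basis, so we have a Gröbner basis.
Inter-reduce: drop elements whose leading term is divisible by another's, tail-reduce, and make monic.
Reduced Gröbner basis: {a + \tfrac{2}{3}b^{2} + 2b + \tfrac{7}{3}, b^{3} + 3b^{2} + 3b + 1}.

Buchberger on the second generating set:
h_1 = 6ab - 4a - \tfrac{8}{3}b^{2} - 6b - \tfrac{40}{3}, LT = ab.
h_2 = 3ab - 8a + b - 2, LT = ab.

S(h_1,h_2): lcm = ab. S = 2a - \tfrac{4}{9}b^{2} - \tfrac{4}{3}b - \tfrac{14}{9}.
  leading term a: no divisor's leading term divides it; move 2a to the remainder.
  leading term b^{2}: no divisor's leading term divides it; move -\tfrac{4}{9}b^{2} to the remainder.
  leading term b: no divisor's leading term divides it; move -\tfrac{4}{3}b to the remainder.
  leading term 1: no divisor's leading term divides it; move -\tfrac{14}{9} to the remainder.
  remainder 2a - \tfrac{4}{9}b^{2} - \tfrac{4}{3}b - \tfrac{14}{9} ≠ 0; add k_3 = 2a - \tfrac{4}{9}b^{2} - \tfrac{4}{3}b - \tfrac{14}{9} to the basis.

S(h_1,k_3): lcm = ab. S = -\tfrac{2}{3}a + \tfrac{2}{9}b^{3} + \tfrac{2}{9}b^{2} - \tfrac{2}{9}b - \tfrac{20}{9}.
  leading term a: subtract (-\tfrac{1}{3})·k_3 from -\tfrac{2}{3}a + \tfrac{2}{9}b^{3} + \tfrac{2}{9}b^{2} - \tfrac{2}{9}b - \tfrac{20}{9} → \tfrac{2}{9}b^{3} + \tfrac{2}{27}b^{2} - \tfrac{2}{3}b - \tfrac{74}{27}
  leading term b^{3}: no divisor's leading term divides it; move \tfrac{2}{9}b^{3} to the remainder.
  leading term b^{2}: no divisor's leading term divides it; move \tfrac{2}{27}b^{2} to the remainder.
  leading term b: no divisor's leading term divides it; move -\tfrac{2}{3}b to the remainder.
  leading term 1: no divisor's leading term divides it; move -\tfrac{74}{27} to the remainder.
  remainder \tfrac{2}{9}b^{3} + \tfrac{2}{27}b^{2} - \tfrac{2}{3}b - \tfrac{74}{27} ≠ 0; add k_4 = \tfrac{2}{9}b^{3} + \tfrac{2}{27}b^{2} - \tfrac{2}{3}b - \tfrac{74}{27} to the basis.

The other S-polynomials (S(h_2,k_3), S(h_1,k_4), S(h_2,k_4), S(k_3,k_4)) all reduce to 0 modulo the current basis, so we have a Gröbner basis.
Inter-reduce: drop elements whose leading term is divisible by another's, tail-reduce, and make monic.
Reduced Gröbner basis: {a - \tfrac{2}{9}b^{2} - \tfrac{2}{3}b - \tfrac{7}{9}, b^{3} + \tfrac{1}{3}b^{2} - 3b - \tfrac{37}{3}}.

The bases are distinct; the ideals are different.

No, the ideals differ.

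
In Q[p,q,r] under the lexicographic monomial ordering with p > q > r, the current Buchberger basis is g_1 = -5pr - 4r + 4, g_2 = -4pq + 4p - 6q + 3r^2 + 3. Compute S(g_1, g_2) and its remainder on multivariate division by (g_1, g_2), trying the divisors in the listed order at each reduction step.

S(g_1, g_2) = pr - 7/10qr - 4/5q + 3/4r^3 + 3/4r; remainder on division = -7/10qr - 4/5q + 3/4r^3 - 1/20r + 4/5.

lcm(LM(g_1), LM(g_2)) = pqr.
S = (lcm/LT(g_1))·g_1 − (lcm/LT(g_2))·g_2 = pr - 7/10qr - 4/5q + 3/4r^3 + 3/4r.
Reduce S modulo (g_1, g_2) in that order:
  leading term pr: subtract (-1/5)·g_1 from pr - 7/10qr - 4/5q + 3/4r^3 + 3/4r → -7/10qr - 4/5q + 3/4r^3 - 1/20r + 4/5
  leading term qr: no divisor's leading term divides it; move -7/10qr to the remainder.
  leading term q: no divisor's leading term divides it; move -4/5q to the remainder.
  leading term r^3: no divisor's leading term divides it; move 3/4r^3 to the remainder.
  leading term r: no divisor's leading term divides it; move -1/20r to the remainder.
  leading term 1: no divisor's leading term divides it; move 4/5 to the remainder.
The remainder -7/10qr - 4/5q + 3/4r^3 - 1/20r + 4/5 is nonzero, so it would be added as the next basis element.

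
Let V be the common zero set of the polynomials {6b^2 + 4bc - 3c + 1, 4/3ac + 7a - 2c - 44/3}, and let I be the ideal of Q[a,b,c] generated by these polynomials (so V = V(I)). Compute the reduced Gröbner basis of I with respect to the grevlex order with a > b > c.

f_1 = 6b^2 + 4bc - 3c + 1, LT = b^2.
f_2 = 4/3ac + 7a - 2c - 44/3, LT = ac.

The S-polynomials (S(f_1,f_2)) all reduce to 0 modulo the current basis, so we have a Gröbner basis.

G = {b^2 + 2/3bc - 1/2c + 1/6, ac + 21/4a - 3/2c - 11}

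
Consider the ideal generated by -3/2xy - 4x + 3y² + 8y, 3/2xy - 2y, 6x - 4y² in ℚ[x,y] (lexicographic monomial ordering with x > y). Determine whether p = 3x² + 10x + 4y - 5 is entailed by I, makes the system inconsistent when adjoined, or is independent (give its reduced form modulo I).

First compute the reduced Gröbner basis of I by Buchberger's algorithm.
f_1 = -3/2xy - 4x + 3y² + 8y, LT = xy.
f_2 = 3/2xy - 2y, LT = xy.
f_3 = 6x - 4y², LT = x.

S(f_1,f_2): lcm = xy. S = 8/3x - 2y² - 4y.
  leading term x: subtract (4/9)·f_3 from 8/3x - 2y² - 4y → -2/9y² - 4y
  leading term y²: no divisor's leading term divides it; move -2/9y² to the remainder.
  leading term y: no divisor's leading term divides it; move -4y to the remainder.
  remainder -2/9y² - 4y ≠ 0; add h_4 = -2/9y² - 4y to the basis.

S(f_1,f_3): lcm = xy. S = 8/3x + ⅔y³ - 2y² - 16/3y.
  leading term x: subtract (4/9)·f_3 from 8/3x + ⅔y³ - 2y² - 16/3y → ⅔y³ - 2/9y² - 16/3y
  leading term y³: subtract (-3y)·h_4 from ⅔y³ - 2/9y² - 16/3y → -110/9y² - 16/3y
  leading term y²: subtract (55)·h_4 from -110/9y² - 16/3y → 644/3y
  leading term y: no divisor's leading term divides it; move 644/3y to the remainder.
  remainder 644/3y ≠ 0; add h_5 = 644/3y to the basis.

The other S-polynomials (S(f_2,f_3), S(f_1,h_4), S(f_2,h_4), S(f_3,h_4), S(f_1,h_5), S(f_2,h_5), S(f_3,h_5), S(h_4,h_5)) all reduce to 0 modulo the current basis, so we have a Gröbner basis.
Inter-reduce: drop elements whose leading term is divisible by another's, tail-reduce, and make monic.
Reduced Gröbner basis: {x, y}.
Label its elements g_1 = x, g_2 = y.

Reduce p = 3x² + 10x + 4y - 5 modulo G:
  leading term x²: subtract (3x)·g_1 from 3x² + 10x + 4y - 5 → 10x + 4y - 5
  leading term x: subtract (10)·g_1 from 10x + 4y - 5 → 4y - 5
  leading term y: subtract (4)·g_2 from 4y - 5 → -5
  leading term 1: no divisor's leading term divides it; move -5 to the remainder.
  normal form = -5.
The normal form is nonzero, so p ∉ I. Since p minus its normal form lies in I, I + (p) = I + (r) where r = -5; decide whether this ideal is the whole ring.
Here r = -5 is a nonzero constant, hence a unit: 1 ∈ I + (p), the Gröbner basis of I + (p) is {1}, and the enlarged system has no common solution — adjoining p is inconsistent.

Adjoining 3x² + 10x + 4y - 5 makes the ideal the whole ring: the system is inconsistent.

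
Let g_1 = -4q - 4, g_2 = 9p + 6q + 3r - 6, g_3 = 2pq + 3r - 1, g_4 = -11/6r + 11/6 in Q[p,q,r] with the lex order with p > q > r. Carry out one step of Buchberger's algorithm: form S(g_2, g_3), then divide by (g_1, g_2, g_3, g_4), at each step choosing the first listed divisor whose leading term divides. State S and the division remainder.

S(g_2, g_3) = 2/3q^2 + 1/3qr - 2/3q - 3/2r + 1/2; remainder on division = 0.

lcm(LM(g_2), LM(g_3)) = pq.
S = (lcm/LT(g_2))·g_2 − (lcm/LT(g_3))·g_3 = 2/3q^2 + 1/3qr - 2/3q - 3/2r + 1/2.
Reduce S modulo (g_1, g_2, g_3, g_4) in that order:
  leading term q^2: subtract (-1/6q)·g_1 from 2/3q^2 + 1/3qr - 2/3q - 3/2r + 1/2 → 1/3qr - 4/3q - 3/2r + 1/2
  leading term qr: subtract (-1/12r)·g_1 from 1/3qr - 4/3q - 3/2r + 1/2 → -4/3q - 11/6r + 1/2
  leading term q: subtract (1/3)·g_1 from -4/3q - 11/6r + 1/2 → -11/6r + 11/6
  leading term r: subtract (1)·g_4 from -11/6r + 11/6 → 0
The remainder is 0, so this S-polynomial contributes no new basis element.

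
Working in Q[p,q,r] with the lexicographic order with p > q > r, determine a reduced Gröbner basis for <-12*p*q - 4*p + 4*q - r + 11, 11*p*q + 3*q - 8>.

f_1 = -12*p*q - 4*p + 4*q - r + 11, LT = p*q.
f_2 = 11*p*q + 3*q - 8, LT = p*q.

S(f_1,f_2): lcm = p*q. S = 1/3*p - 20/33*q + 1/12*r - 25/132.
  leading term p: no divisor's leading term divides it; move 1/3*p to the remainder.
  leading term q: no divisor's leading term divides it; move -20/33*q to the remainder.
  leading term r: no divisor's leading term divides it; move 1/12*r to the remainder.
  leading term 1: no divisor's leading term divides it; move -25/132 to the remainder.
  remainder 1/3*p - 20/33*q + 1/12*r - 25/132 ≠ 0; add g_3 = 1/3*p - 20/33*q + 1/12*r - 25/132 to the basis.

S(f_1,g_3): lcm = p*q. S = 1/3*p + 20/11*q**2 - 1/4*q*r + 31/132*q + 1/12*r - 11/12.
  leading term p: subtract (1)·g_3 from 1/3*p + 20/11*q**2 - 1/4*q*r + 31/132*q + 1/12*r - 11/12 → 20/11*q**2 - 1/4*q*r + 37/44*q - 8/11
  leading term q**2: no divisor's leading term divides it; move 20/11*q**2 to the remainder.
  leading term q*r: no divisor's leading term divides it; move -1/4*q*r to the remainder.
  leading term q: no divisor's leading term divides it; move 37/44*q to the remainder.
  leading term 1: no divisor's leading term divides it; move -8/11 to the remainder.
  remainder 20/11*q**2 - 1/4*q*r + 37/44*q - 8/11 ≠ 0; add g_4 = 20/11*q**2 - 1/4*q*r + 37/44*q - 8/11 to the basis.

The other S-polynomials (S(f_2,g_3), S(f_1,g_4), S(f_2,g_4), S(g_3,g_4)) all reduce to 0 modulo the current basis, so we have a Gröbner basis.
Inter-reduce: drop elements whose leading term is divisible by another's, tail-reduce, and make monic.

G = {p - 20/11*q + 1/4*r - 25/44, q**2 - 11/80*q*r + 37/80*q - 2/5}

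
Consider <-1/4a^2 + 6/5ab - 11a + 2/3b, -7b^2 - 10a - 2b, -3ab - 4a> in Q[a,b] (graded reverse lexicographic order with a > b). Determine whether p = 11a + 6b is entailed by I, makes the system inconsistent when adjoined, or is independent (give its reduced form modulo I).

11a + 6b lies in I (it reduces to 0).

First compute the reduced Gröbner basis of I by Buchberger's algorithm.
f_1 = -1/4a^2 + 6/5ab - 11a + 2/3b, LT = a^2.
f_2 = -7b^2 - 10a - 2b, LT = b^2.
f_3 = -3ab - 4a, LT = ab.

S(f_1,f_3): lcm = a^2b. S = -24/5ab^2 - 4/3a^2 + 44ab - 8/3b^2.
  leading term ab^2: subtract (24/35a)·f_2 from -24/5ab^2 - 4/3a^2 + 44ab - 8/3b^2 → 116/21a^2 + 1588/35ab - 8/3b^2
  leading term a^2: subtract (-464/21)·f_1 from 116/21a^2 + 1588/35ab - 8/3b^2 → 2516/35ab - 8/3b^2 - 5104/21a + 928/63b
  leading term ab: subtract (-2516/105)·f_3 from 2516/35ab - 8/3b^2 - 5104/21a + 928/63b → -8/3b^2 - 35584/105a + 928/63b
  leading term b^2: subtract (8/21)·f_2 from -8/3b^2 - 35584/105a + 928/63b → -11728/35a + 976/63b
  leading term a: no divisor's leading term divides it; move -11728/35a to the remainder.
  leading term b: no divisor's leading term divides it; move 976/63b to the remainder.
  remainder -11728/35a + 976/63b ≠ 0; add h_4 = -11728/35a + 976/63b to the basis.

S(f_2,f_3): lcm = ab^2. S = 10/7a^2 - 22/21ab.
  leading term a^2: subtract (-40/7)·f_1 from 10/7a^2 - 22/21ab → 122/21ab - 440/7a + 80/21b
  leading term ab: subtract (-122/63)·f_3 from 122/21ab - 440/7a + 80/21b → -4448/63a + 80/21b
  leading term a: subtract (1390/6597)·h_4 from -4448/63a + 80/21b → 226640/415611b
  leading term b: no divisor's leading term divides it; move 226640/415611b to the remainder.
  remainder 226640/415611b ≠ 0; add h_5 = 226640/415611b to the basis.

The other S-polynomials (S(f_1,f_2), S(f_1,h_4), S(f_2,h_4), S(f_3,h_4), S(f_1,h_5), S(f_2,h_5), S(f_3,h_5), S(h_4,h_5)) all reduce to 0 modulo the current basis, so we have a Gröbner basis.
Inter-reduce: drop elements whose leading term is divisible by another's, tail-reduce, and make monic.
Reduced Gröbner basis: {a, b}.
Label its elements g_1 = a, g_2 = b.

Reduce p = 11a + 6b modulo G:
  leading term a: subtract (11)·g_1 from 11a + 6b → 6b
  leading term b: subtract (6)·g_2 from 6b → 0
  normal form = 0.
Since the normal form is 0, p ∈ I.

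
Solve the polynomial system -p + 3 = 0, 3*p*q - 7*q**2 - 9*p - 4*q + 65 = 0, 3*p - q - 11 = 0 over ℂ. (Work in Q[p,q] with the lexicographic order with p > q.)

Compute a lex Gröbner basis by Buchberger's algorithm.
f_1 = -p + 3, LT = p.
f_2 = 3*p*q - 9*p - 7*q**2 - 4*q + 65, LT = p*q.
f_3 = 3*p - q - 11, LT = p.

S(f_1,f_2): lcm = p*q. S = 3*p + 7/3*q**2 - 5/3*q - 65/3.
  leading term p: subtract (-3)·f_1 from 3*p + 7/3*q**2 - 5/3*q - 65/3 → 7/3*q**2 - 5/3*q - 38/3
  leading term q**2: no divisor's leading term divides it; move 7/3*q**2 to the remainder.
  leading term q: no divisor's leading term divides it; move -5/3*q to the remainder.
  leading term 1: no divisor's leading term divides it; move -38/3 to the remainder.
  remainder 7/3*q**2 - 5/3*q - 38/3 ≠ 0; add h_4 = 7/3*q**2 - 5/3*q - 38/3 to the basis.

S(f_1,f_3): lcm = p. S = 1/3*q + 2/3.
  leading term q: no divisor's leading term divides it; move 1/3*q to the remainder.
  leading term 1: no divisor's leading term divides it; move 2/3 to the remainder.
  remainder 1/3*q + 2/3 ≠ 0; add h_5 = 1/3*q + 2/3 to the basis.

The other S-polynomials (S(f_2,f_3), S(f_1,h_4), S(f_2,h_4), S(f_3,h_4), S(f_1,h_5), S(f_2,h_5), S(f_3,h_5), S(h_4,h_5)) all reduce to 0 modulo the current basis, so we have a Gröbner basis.
Inter-reduce: drop elements whose leading term is divisible by another's, tail-reduce, and make monic.
Reduced Gröbner basis: {p - 3, q + 2}.

A lex Gröbner basis eliminates variables successively. Here q + 2 depends only on q, with roots {-2}; lifting each root through the earlier basis elements recovers the full solutions.
  q = -2: the earlier basis element becomes p - 3 = 0, giving p = 3 — point (3, -2).
Substituting each solution back into the original system confirms all equations vanish.

{(3, -2)}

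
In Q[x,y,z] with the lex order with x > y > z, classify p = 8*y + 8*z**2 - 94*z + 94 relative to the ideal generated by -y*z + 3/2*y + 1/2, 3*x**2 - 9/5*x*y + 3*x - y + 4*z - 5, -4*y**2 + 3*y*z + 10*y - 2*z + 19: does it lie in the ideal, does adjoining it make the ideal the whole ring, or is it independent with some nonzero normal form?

8*y + 8*z**2 - 94*z + 94 lies in I (it reduces to 0).

First compute the reduced Gröbner basis of I by Buchberger's algorithm.
f_1 = -y*z + 3/2*y + 1/2, LT = y*z.
f_2 = 3*x**2 - 9/5*x*y + 3*x - y + 4*z - 5, LT = x**2.
f_3 = -4*y**2 + 3*y*z + 10*y - 2*z + 19, LT = y**2.

S(f_1,f_2): leading monomials are coprime, so the S-polynomial reduces to 0 (Buchberger's first criterion).
S(f_1,f_3): lcm = y**2*z. S = -3/2*y**2 + 3/4*y*z**2 + 5/2*y*z - 1/2*y - 1/2*z**2 + 19/4*z.
  leading term y**2: subtract (3/8)·f_3 from -3/2*y**2 + 3/4*y*z**2 + 5/2*y*z - 1/2*y - 1/2*z**2 + 19/4*z → 3/4*y*z**2 + 11/8*y*z - 17/4*y - 1/2*z**2 + 11/2*z - 57/8
  leading term y*z**2: subtract (-3/4*z)·f_1 from 3/4*y*z**2 + 11/8*y*z - 17/4*y - 1/2*z**2 + 11/2*z - 57/8 → 5/2*y*z - 17/4*y - 1/2*z**2 + 47/8*z - 57/8
  leading term y*z: subtract (-5/2)·f_1 from 5/2*y*z - 17/4*y - 1/2*z**2 + 47/8*z - 57/8 → -1/2*y - 1/2*z**2 + 47/8*z - 47/8
  leading term y: no divisor's leading term divides it; move -1/2*y to the remainder.
  leading term z**2: no divisor's leading term divides it; move -1/2*z**2 to the remainder.
  leading term z: no divisor's leading term divides it; move 47/8*z to the remainder.
  leading term 1: no divisor's leading term divides it; move -47/8 to the remainder.
  remainder -1/2*y - 1/2*z**2 + 47/8*z - 47/8 ≠ 0; add h_4 = -1/2*y - 1/2*z**2 + 47/8*z - 47/8 to the basis.

S(f_2,f_3): leading monomials are coprime, so the S-polynomial reduces to 0 (Buchberger's first criterion).
S(f_1,h_4): lcm = y*z. S = -3/2*y - z**3 + 47/4*z**2 - 47/4*z - 1/2.
  leading term y: subtract (3)·h_4 from -3/2*y - z**3 + 47/4*z**2 - 47/4*z - 1/2 → -z**3 + 53/4*z**2 - 235/8*z + 137/8
  leading term z**3: no divisor's leading term divides it; move -z**3 to the remainder.
  leading term z**2: no divisor's leading term divides it; move 53/4*z**2 to the remainder.
  leading term z: no divisor's leading term divides it; move -235/8*z to the remainder.
  leading term 1: no divisor's leading term divides it; move 137/8 to the remainder.
  remainder -z**3 + 53/4*z**2 - 235/8*z + 137/8 ≠ 0; add h_5 = -z**3 + 53/4*z**2 - 235/8*z + 137/8 to the basis.

S(f_2,h_4): leading monomials are coprime, so the S-polynomial reduces to 0 (Buchberger's first criterion).
S(f_3,h_4): lcm = y**2. S = -y*z**2 + 11*y*z - 57/4*y + 1/2*z - 19/4.
  leading term y*z**2: subtract (z)·f_1 from -y*z**2 + 11*y*z - 57/4*y + 1/2*z - 19/4 → 19/2*y*z - 57/4*y - 19/4
  leading term y*z: subtract (-19/2)·f_1 from 19/2*y*z - 57/4*y - 19/4 → 0
  remainder 0.

S(f_1,h_5): lcm = y*z**3. S = 47/4*y*z**2 - 235/8*y*z + 137/8*y - 1/2*z**2.
  leading term y*z**2: subtract (-47/4*z)·f_1 from 47/4*y*z**2 - 235/8*y*z + 137/8*y - 1/2*z**2 → -47/4*y*z + 137/8*y - 1/2*z**2 + 47/8*z
  leading term y*z: subtract (47/4)·f_1 from -47/4*y*z + 137/8*y - 1/2*z**2 + 47/8*z → -1/2*y - 1/2*z**2 + 47/8*z - 47/8
  leading term y: subtract (1)·h_4 from -1/2*y - 1/2*z**2 + 47/8*z - 47/8 → 0
  remainder 0.

S(f_2,h_5): leading monomials are coprime, so the S-polynomial reduces to 0 (Buchberger's first criterion).
S(f_3,h_5): leading monomials are coprime, so the S-polynomial reduces to 0 (Buchberger's first criterion).
S(h_4,h_5): leading monomials are coprime, so the S-polynomial reduces to 0 (Buchberger's first criterion).
Every S-polynomial of the final basis reduces to 0, so we have a Gröbner basis.
Inter-reduce: drop elements whose leading term is divisible by another's, tail-reduce, and make monic.
Reduced Gröbner basis: {x**2 + 3/5*x*z**2 - 141/20*x*z + 161/20*x + 1/3*z**2 - 31/12*z + 9/4, y + z**2 - 47/4*z + 47/4, z**3 - 53/4*z**2 + 235/8*z - 137/8}.
Label its elements g_1 = x**2 + 3/5*x*z**2 - 141/20*x*z + 161/20*x + 1/3*z**2 - 31/12*z + 9/4, g_2 = y + z**2 - 47/4*z + 47/4, g_3 = z**3 - 53/4*z**2 + 235/8*z - 137/8.

Reduce p = 8*y + 8*z**2 - 94*z + 94 modulo G:
  leading term y: subtract (8)·g_2 from 8*y + 8*z**2 - 94*z + 94 → 0
  normal form = 0.
Since the normal form is 0, p ∈ I.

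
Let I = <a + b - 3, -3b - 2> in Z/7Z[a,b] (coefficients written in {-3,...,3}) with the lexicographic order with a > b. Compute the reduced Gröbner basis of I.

G = {a + 1, b + 3}

f_1 = a + b - 3, LT = a.
f_2 = -3b - 2, LT = b.

S(f_1,f_2): leading monomials are coprime, so the S-polynomial reduces to 0 (Buchberger's first criterion).
Every S-polynomial of the final basis reduces to 0, so we have a Gröbner basis.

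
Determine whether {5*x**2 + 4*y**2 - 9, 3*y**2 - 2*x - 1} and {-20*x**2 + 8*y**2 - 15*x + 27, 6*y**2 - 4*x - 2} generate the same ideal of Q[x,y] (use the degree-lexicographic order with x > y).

No, the ideals differ.

Equality of ideals is decidable: compute both reduced Gröbner bases (unique for the ordering) and check whether they agree.
Buchberger on the first generating set:
f_1 = 5*x**2 + 4*y**2 - 9, LT = x**2.
f_2 = 3*y**2 - 2*x - 1, LT = y**2.

The S-polynomials (S(f_1,f_2)) all reduce to 0 modulo the current basis, so we have a Gröbner basis.
Inter-reduce: drop elements whose leading term is divisible by another's, tail-reduce, and make monic.
Reduced Gröbner basis: {x**2 + 8/15*x - 23/15, y**2 - 2/3*x - 1/3}.

Buchberger on the second generating set:
h_1 = -20*x**2 + 8*y**2 - 15*x + 27, LT = x**2.
h_2 = 6*y**2 - 4*x - 2, LT = y**2.

The S-polynomials (S(h_1,h_2)) all reduce to 0 modulo the current basis, so we have a Gröbner basis.
Inter-reduce: drop elements whose leading term is divisible by another's, tail-reduce, and make monic.
Reduced Gröbner basis: {x**2 + 29/60*x - 89/60, y**2 - 2/3*x - 1/3}.

The bases are distinct; the ideals are different.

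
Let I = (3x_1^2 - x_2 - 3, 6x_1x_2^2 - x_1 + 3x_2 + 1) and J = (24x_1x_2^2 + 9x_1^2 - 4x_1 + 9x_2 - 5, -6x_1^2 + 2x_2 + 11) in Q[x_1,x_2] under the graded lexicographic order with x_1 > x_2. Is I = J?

For a fixed monomial order, each ideal has a unique reduced Gröbner basis; comparing bases decides equality.
Buchberger on the first generating set:
f_1 = 3x_1^2 - x_2 - 3, LT = x_1^2.
f_2 = 6x_1x_2^2 - x_1 + 3x_2 + 1, LT = x_1x_2^2.

S(f_1,f_2): lcm = x_1^2x_2^2. S = -1/3x_2^3 + 1/6x_1^2 - 1/2x_1x_2 - x_2^2 - 1/6x_1.
  reduce S modulo (f_1, f_2):
  remainder -1/3x_2^3 - 1/2x_1x_2 - x_2^2 - 1/6x_1 + 1/18x_2 + 1/6 ≠ 0; add g_3 = -1/3x_2^3 - 1/2x_1x_2 - x_2^2 - 1/6x_1 + 1/18x_2 + 1/6 to the basis.

The other S-polynomials (S(f_1,g_3), S(f_2,g_3)) all reduce to 0 modulo the current basis, so we have a Gröbner basis.
Inter-reduce: drop elements whose leading term is divisible by another's, tail-reduce, and make monic.
Reduced Gröbner basis: {x_1x_2^2 - 1/6x_1 + 1/2x_2 + 1/6, x_2^3 + 3/2x_1x_2 + 3x_2^2 + 1/2x_1 - 1/6x_2 - 1/2, x_1^2 - 1/3x_2 - 1}.

Buchberger on the second generating set:
h_1 = 24x_1x_2^2 + 9x_1^2 - 4x_1 + 9x_2 - 5, LT = x_1x_2^2.
h_2 = -6x_1^2 + 2x_2 + 11, LT = x_1^2.

S(h_1,h_2): lcm = x_1^2x_2^2. S = 3/8x_1^3 + 1/3x_2^3 - 1/6x_1^2 + 3/8x_1x_2 + 11/6x_2^2 - 5/24x_1.
  reduce S modulo (h_1, h_2):
  remainder 1/3x_2^3 + 1/2x_1x_2 + 11/6x_2^2 + 23/48x_1 - 1/18x_2 - 11/36 ≠ 0; add k_3 = 1/3x_2^3 + 1/2x_1x_2 + 11/6x_2^2 + 23/48x_1 - 1/18x_2 - 11/36 to the basis.

The other S-polynomials (S(h_1,k_3), S(h_2,k_3)) all reduce to 0 modulo the current basis, so we have a Gröbner basis.
Inter-reduce: drop elements whose leading term is divisible by another's, tail-reduce, and make monic.
Reduced Gröbner basis: {x_1x_2^2 - 1/6x_1 + 1/2x_2 + 23/48, x_2^3 + 3/2x_1x_2 + 11/2x_2^2 + 23/16x_1 - 1/6x_2 - 11/12, x_1^2 - 1/3x_2 - 11/6}.

The bases are distinct; the ideals are different.
The choice of monomial ordering does not affect the verdict — as long as both bases are computed under the same ordering, their equality decides ideal equality.

No, the ideals differ.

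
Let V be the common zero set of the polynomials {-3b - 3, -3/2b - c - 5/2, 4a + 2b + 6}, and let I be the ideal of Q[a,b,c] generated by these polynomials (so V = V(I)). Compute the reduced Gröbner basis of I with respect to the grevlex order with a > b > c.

f_1 = -3b - 3, LT = b.
f_2 = -3/2b - c - 5/2, LT = b.
f_3 = 4a + 2b + 6, LT = a.

S(f_1,f_2): lcm = b. S = -2/3c - 2/3.
  leading term c: no divisor's leading term divides it; move -2/3c to the remainder.
  leading term 1: no divisor's leading term divides it; move -2/3 to the remainder.
  remainder -2/3c - 2/3 ≠ 0; add g_4 = -2/3c - 2/3 to the basis.

The other S-polynomials (S(f_1,f_3), S(f_2,f_3), S(f_1,g_4), S(f_2,g_4), S(f_3,g_4)) all reduce to 0 modulo the current basis, so we have a Gröbner basis.
Inter-reduce: drop elements whose leading term is divisible by another's, tail-reduce, and make monic.

G = {a + 1, b + 1, c + 1}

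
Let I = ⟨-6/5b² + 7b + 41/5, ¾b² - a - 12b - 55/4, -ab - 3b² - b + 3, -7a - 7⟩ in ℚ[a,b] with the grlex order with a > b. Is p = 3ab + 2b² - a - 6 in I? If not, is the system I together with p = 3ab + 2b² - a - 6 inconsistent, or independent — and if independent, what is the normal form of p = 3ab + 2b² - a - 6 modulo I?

3ab + 2b² - a - 6 lies in I (it reduces to 0).

First compute the reduced Gröbner basis of I by Buchberger's algorithm.
f_1 = -6/5b² + 7b + 41/5, LT = b².
f_2 = ¾b² - a - 12b - 55/4, LT = b².
f_3 = -ab - 3b² - b + 3, LT = ab.
f_4 = -7a - 7, LT = a.

S(f_1,f_2): lcm = b². S = 4/3a + 61/6b + 23/2.
  leading term a: subtract (-4/21)·f_4 from 4/3a + 61/6b + 23/2 → 61/6b + 61/6
  leading term b: no divisor's leading term divides it; move 61/6b to the remainder.
  leading term 1: no divisor's leading term divides it; move 61/6 to the remainder.
  remainder 61/6b + 61/6 ≠ 0; add h_5 = 61/6b + 61/6 to the basis.

The other S-polynomials (S(f_1,f_3), S(f_1,f_4), S(f_2,f_3), S(f_2,f_4), S(f_3,f_4), S(f_1,h_5), S(f_2,h_5), S(f_3,h_5), S(f_4,h_5)) all reduce to 0 modulo the current basis, so we have a Gröbner basis.
Inter-reduce: drop elements whose leading term is divisible by another's, tail-reduce, and make monic.
Reduced Gröbner basis: {a + 1, b + 1}.
Label its elements g_1 = a + 1, g_2 = b + 1.

Reduce p = 3ab + 2b² - a - 6 modulo G:
  leading term ab: subtract (3b)·g_1 from 3ab + 2b² - a - 6 → 2b² - a - 3b - 6
  leading term b²: subtract (2b)·g_2 from 2b² - a - 3b - 6 → -a - 5b - 6
  leading term a: subtract (-1)·g_1 from -a - 5b - 6 → -5b - 5
  leading term b: subtract (-5)·g_2 from -5b - 5 → 0
  normal form = 0.
Since the normal form is 0, p ∈ I.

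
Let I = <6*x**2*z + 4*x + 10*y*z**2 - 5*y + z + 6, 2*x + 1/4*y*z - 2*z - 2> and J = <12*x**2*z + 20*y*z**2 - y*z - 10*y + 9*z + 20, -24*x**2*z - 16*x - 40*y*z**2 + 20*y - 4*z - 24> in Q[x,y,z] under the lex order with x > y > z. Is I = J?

No, the ideals differ.

Since reduced Gröbner bases are canonical representatives of ideals under a given ordering, it suffices to compute and compare them.
Buchberger on the first generating set:
f_1 = 6*x**2*z + 4*x + 10*y*z**2 - 5*y + z + 6, LT = x**2*z.
f_2 = 2*x + 1/4*y*z - 2*z - 2, LT = x.

S(f_1,f_2): lcm = x**2*z. S = -1/8*x*y*z**2 + x*z**2 + x*z + 2/3*x + 5/3*y*z**2 - 5/6*y + 1/6*z + 1.
  leading term x*y*z**2: subtract (-1/16*y*z**2)·f_2 from -1/8*x*y*z**2 + x*z**2 + x*z + 2/3*x + 5/3*y*z**2 - 5/6*y + 1/6*z + 1 → x*z**2 + x*z + 2/3*x + 1/64*y**2*z**3 - 1/8*y*z**3 + 37/24*y*z**2 - 5/6*y + 1/6*z + 1
  leading term x*z**2: subtract (1/2*z**2)·f_2 from x*z**2 + x*z + 2/3*x + 1/64*y**2*z**3 - 1/8*y*z**3 + 37/24*y*z**2 - 5/6*y + 1/6*z + 1 → x*z + 2/3*x + 1/64*y**2*z**3 - 1/4*y*z**3 + 37/24*y*z**2 - 5/6*y + z**3 + z**2 + 1/6*z + 1
  leading term x*z: subtract (1/2*z)·f_2 from x*z + 2/3*x + 1/64*y**2*z**3 - 1/4*y*z**3 + 37/24*y*z**2 - 5/6*y + z**3 + z**2 + 1/6*z + 1 → 2/3*x + 1/64*y**2*z**3 - 1/4*y*z**3 + 17/12*y*z**2 - 5/6*y + z**3 + 2*z**2 + 7/6*z + 1
  leading term x: subtract (1/3)·f_2 from 2/3*x + 1/64*y**2*z**3 - 1/4*y*z**3 + 17/12*y*z**2 - 5/6*y + z**3 + 2*z**2 + 7/6*z + 1 → 1/64*y**2*z**3 - 1/4*y*z**3 + 17/12*y*z**2 - 1/12*y*z - 5/6*y + z**3 + 2*z**2 + 11/6*z + 5/3
  leading term y**2*z**3: no divisor's leading term divides it; move 1/64*y**2*z**3 to the remainder.
  leading term y*z**3: no divisor's leading term divides it; move -1/4*y*z**3 to the remainder.
  leading term y*z**2: no divisor's leading term divides it; move 17/12*y*z**2 to the remainder.
  leading term y*z: no divisor's leading term divides it; move -1/12*y*z to the remainder.
  leading term y: no divisor's leading term divides it; move -5/6*y to the remainder.
  leading term z**3: no divisor's leading term divides it; move z**3 to the remainder.
  leading term z**2: no divisor's leading term divides it; move 2*z**2 to the remainder.
  leading term z: no divisor's leading term divides it; move 11/6*z to the remainder.
  leading term 1: no divisor's leading term divides it; move 5/3 to the remainder.
  remainder 1/64*y**2*z**3 - 1/4*y*z**3 + 17/12*y*z**2 - 1/12*y*z - 5/6*y + z**3 + 2*z**2 + 11/6*z + 5/3 ≠ 0; add g_3 = 1/64*y**2*z**3 - 1/4*y*z**3 + 17/12*y*z**2 - 1/12*y*z - 5/6*y + z**3 + 2*z**2 + 11/6*z + 5/3 to the basis.

The other S-polynomials (S(f_1,g_3), S(f_2,g_3)) all reduce to 0 modulo the current basis, so we have a Gröbner basis.
Inter-reduce: drop elements whose leading term is divisible by another's, tail-reduce, and make monic.
Reduced Gröbner basis: {x + 1/8*y*z - z - 1, y**2*z**3 - 16*y*z**3 + 272/3*y*z**2 - 16/3*y*z - 160/3*y + 64*z**3 + 128*z**2 + 352/3*z + 320/3}.

Buchberger on the second generating set:
h_1 = 12*x**2*z + 20*y*z**2 - y*z - 10*y + 9*z + 20, LT = x**2*z.
h_2 = -24*x**2*z - 16*x - 40*y*z**2 + 20*y - 4*z - 24, LT = x**2*z.

S(h_1,h_2): lcm = x**2*z. S = -2/3*x - 1/12*y*z + 7/12*z + 2/3.
  leading term x: no divisor's leading term divides it; move -2/3*x to the remainder.
  leading term y*z: no divisor's leading term divides it; move -1/12*y*z to the remainder.
  leading term z: no divisor's leading term divides it; move 7/12*z to the remainder.
  leading term 1: no divisor's leading term divides it; move 2/3 to the remainder.
  remainder -2/3*x - 1/12*y*z + 7/12*z + 2/3 ≠ 0; add k_3 = -2/3*x - 1/12*y*z + 7/12*z + 2/3 to the basis.

S(h_1,k_3): lcm = x**2*z. S = -1/8*x*y*z**2 + 7/8*x*z**2 + x*z + 5/3*y*z**2 - 1/12*y*z - 5/6*y + 3/4*z + 5/3.
  leading term x*y*z**2: subtract (3/16*y*z**2)·k_3 from -1/8*x*y*z**2 + 7/8*x*z**2 + x*z + 5/3*y*z**2 - 1/12*y*z - 5/6*y + 3/4*z + 5/3 → 7/8*x*z**2 + x*z + 1/64*y**2*z**3 - 7/64*y*z**3 + 37/24*y*z**2 - 1/12*y*z - 5/6*y + 3/4*z + 5/3
  leading term x*z**2: subtract (-21/16*z**2)·k_3 from 7/8*x*z**2 + x*z + 1/64*y**2*z**3 - 7/64*y*z**3 + 37/24*y*z**2 - 1/12*y*z - 5/6*y + 3/4*z + 5/3 → x*z + 1/64*y**2*z**3 - 7/32*y*z**3 + 37/24*y*z**2 - 1/12*y*z - 5/6*y + 49/64*z**3 + 7/8*z**2 + 3/4*z + 5/3
  leading term x*z: subtract (-3/2*z)·k_3 from x*z + 1/64*y**2*z**3 - 7/32*y*z**3 + 37/24*y*z**2 - 1/12*y*z - 5/6*y + 49/64*z**3 + 7/8*z**2 + 3/4*z + 5/3 → 1/64*y**2*z**3 - 7/32*y*z**3 + 17/12*y*z**2 - 1/12*y*z - 5/6*y + 49/64*z**3 + 7/4*z**2 + 7/4*z + 5/3
  leading term y**2*z**3: no divisor's leading term divides it; move 1/64*y**2*z**3 to the remainder.
  leading term y*z**3: no divisor's leading term divides it; move -7/32*y*z**3 to the remainder.
  leading term y*z**2: no divisor's leading term divides it; move 17/12*y*z**2 to the remainder.
  leading term y*z: no divisor's leading term divides it; move -1/12*y*z to the remainder.
  leading term y: no divisor's leading term divides it; move -5/6*y to the remainder.
  leading term z**3: no divisor's leading term divides it; move 49/64*z**3 to the remainder.
  leading term z**2: no divisor's leading term divides it; move 7/4*z**2 to the remainder.
  leading term z: no divisor's leading term divides it; move 7/4*z to the remainder.
  leading term 1: no divisor's leading term divides it; move 5/3 to the remainder.
  remainder 1/64*y**2*z**3 - 7/32*y*z**3 + 17/12*y*z**2 - 1/12*y*z - 5/6*y + 49/64*z**3 + 7/4*z**2 + 7/4*z + 5/3 ≠ 0; add k_4 = 1/64*y**2*z**3 - 7/32*y*z**3 + 17/12*y*z**2 - 1/12*y*z - 5/6*y + 49/64*z**3 + 7/4*z**2 + 7/4*z + 5/3 to the basis.

The other S-polynomials (S(h_2,k_3), S(h_1,k_4), S(h_2,k_4), S(k_3,k_4)) all reduce to 0 modulo the current basis, so we have a Gröbner basis.
Inter-reduce: drop elements whose leading term is divisible by another's, tail-reduce, and make monic.
Reduced Gröbner basis: {x + 1/8*y*z - 7/8*z - 1, y**2*z**3 - 14*y*z**3 + 272/3*y*z**2 - 16/3*y*z - 160/3*y + 49*z**3 + 112*z**2 + 112*z + 320/3}.

These differ, so the ideals are not equal.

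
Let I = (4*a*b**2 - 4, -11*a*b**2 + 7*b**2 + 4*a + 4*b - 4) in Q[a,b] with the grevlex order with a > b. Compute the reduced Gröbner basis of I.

f_1 = 4*a*b**2 - 4, LT = a*b**2.
f_2 = -11*a*b**2 + 7*b**2 + 4*a + 4*b - 4, LT = a*b**2.

S(f_1,f_2): lcm = a*b**2. S = 7/11*b**2 + 4/11*a + 4/11*b - 15/11.
  leading term b**2: no divisor's leading term divides it; move 7/11*b**2 to the remainder.
  leading term a: no divisor's leading term divides it; move 4/11*a to the remainder.
  leading term b: no divisor's leading term divides it; move 4/11*b to the remainder.
  leading term 1: no divisor's leading term divides it; move -15/11 to the remainder.
  remainder 7/11*b**2 + 4/11*a + 4/11*b - 15/11 ≠ 0; add g_3 = 7/11*b**2 + 4/11*a + 4/11*b - 15/11 to the basis.

S(f_1,g_3): lcm = a*b**2. S = -4/7*a**2 - 4/7*a*b + 15/7*a - 1.
  leading term a**2: no divisor's leading term divides it; move -4/7*a**2 to the remainder.
  leading term a*b: no divisor's leading term divides it; move -4/7*a*b to the remainder.
  leading term a: no divisor's leading term divides it; move 15/7*a to the remainder.
  leading term 1: no divisor's leading term divides it; move -1 to the remainder.
  remainder -4/7*a**2 - 4/7*a*b + 15/7*a - 1 ≠ 0; add g_4 = -4/7*a**2 - 4/7*a*b + 15/7*a - 1 to the basis.

The other S-polynomials (S(f_2,g_3), S(f_1,g_4), S(f_2,g_4), S(g_3,g_4)) all reduce to 0 modulo the current basis, so we have a Gröbner basis.
Inter-reduce: drop elements whose leading term is divisible by another's, tail-reduce, and make monic.

G = {a**2 + a*b - 15/4*a + 7/4, b**2 + 4/7*a + 4/7*b - 15/7}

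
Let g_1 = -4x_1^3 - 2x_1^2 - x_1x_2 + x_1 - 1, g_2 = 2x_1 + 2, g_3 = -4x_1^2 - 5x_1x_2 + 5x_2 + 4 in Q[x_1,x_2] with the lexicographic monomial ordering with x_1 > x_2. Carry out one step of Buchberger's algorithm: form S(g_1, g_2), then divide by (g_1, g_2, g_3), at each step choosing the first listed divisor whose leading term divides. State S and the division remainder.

lcm(LM(g_1), LM(g_2)) = x_1^3.
S = (lcm/LT(g_1))·g_1 − (lcm/LT(g_2))·g_2 = -1/2x_1^2 + 1/4x_1x_2 - 1/4x_1 + 1/4.
Reduce S modulo (g_1, g_2, g_3) in that order:
  leading term x_1^2: subtract (-1/4x_1)·g_2 from -1/2x_1^2 + 1/4x_1x_2 - 1/4x_1 + 1/4 → 1/4x_1x_2 + 1/4x_1 + 1/4
  leading term x_1x_2: subtract (1/8x_2)·g_2 from 1/4x_1x_2 + 1/4x_1 + 1/4 → 1/4x_1 - 1/4x_2 + 1/4
  leading term x_1: subtract (1/8)·g_2 from 1/4x_1 - 1/4x_2 + 1/4 → -1/4x_2
  leading term x_2: no divisor's leading term divides it; move -1/4x_2 to the remainder.
The remainder -1/4x_2 is nonzero, so it would be added as the next basis element.

S(g_1, g_2) = -1/2x_1^2 + 1/4x_1x_2 - 1/4x_1 + 1/4; remainder on division = -1/4x_2.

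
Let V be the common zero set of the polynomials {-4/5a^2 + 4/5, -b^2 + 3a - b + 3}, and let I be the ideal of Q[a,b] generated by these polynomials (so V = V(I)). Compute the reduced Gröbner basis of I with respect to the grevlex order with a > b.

f_1 = -4/5a^2 + 4/5, LT = a^2.
f_2 = -b^2 + 3a - b + 3, LT = b^2.

The S-polynomials (S(f_1,f_2)) all reduce to 0 modulo the current basis, so we have a Gröbner basis.

G = {a^2 - 1, b^2 - 3a + b - 3}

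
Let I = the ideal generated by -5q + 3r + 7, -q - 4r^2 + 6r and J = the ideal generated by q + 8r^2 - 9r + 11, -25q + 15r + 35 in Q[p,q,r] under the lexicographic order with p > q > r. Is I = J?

No, the ideals differ.

Two ideals are equal iff their reduced Gröbner bases coincide (the reduced basis is unique for a fixed ordering).
Buchberger on the first generating set:
f_1 = -5q + 3r + 7, LT = q.
f_2 = -q - 4r^2 + 6r, LT = q.

S(f_1,f_2): lcm = q. S = -4r^2 + 27/5r - 7/5.
  leading term r^2: no divisor's leading term divides it; move -4r^2 to the remainder.
  leading term r: no divisor's leading term divides it; move 27/5r to the remainder.
  leading term 1: no divisor's leading term divides it; move -7/5 to the remainder.
  remainder -4r^2 + 27/5r - 7/5 ≠ 0; add g_3 = -4r^2 + 27/5r - 7/5 to the basis.

The other S-polynomials (S(f_1,g_3), S(f_2,g_3)) all reduce to 0 modulo the current basis, so we have a Gröbner basis.
Inter-reduce: drop elements whose leading term is divisible by another's, tail-reduce, and make monic.
Reduced Gröbner basis: {q - 3/5r - 7/5, r^2 - 27/20r + 7/20}.

Buchberger on the second generating set:
h_1 = q + 8r^2 - 9r + 11, LT = q.
h_2 = -25q + 15r + 35, LT = q.

S(h_1,h_2): lcm = q. S = 8r^2 - 42/5r + 62/5.
  leading term r^2: no divisor's leading term divides it; move 8r^2 to the remainder.
  leading term r: no divisor's leading term divides it; move -42/5r to the remainder.
  leading term 1: no divisor's leading term divides it; move 62/5 to the remainder.
  remainder 8r^2 - 42/5r + 62/5 ≠ 0; add k_3 = 8r^2 - 42/5r + 62/5 to the basis.

The other S-polynomials (S(h_1,k_3), S(h_2,k_3)) all reduce to 0 modulo the current basis, so we have a Gröbner basis.
Inter-reduce: drop elements whose leading term is divisible by another's, tail-reduce, and make monic.
Reduced Gröbner basis: {q - 3/5r - 7/5, r^2 - 21/20r + 31/20}.

The bases are distinct; the ideals are different.
The choice of monomial ordering does not affect the verdict — as long as both bases are computed under the same ordering, their equality decides ideal equality.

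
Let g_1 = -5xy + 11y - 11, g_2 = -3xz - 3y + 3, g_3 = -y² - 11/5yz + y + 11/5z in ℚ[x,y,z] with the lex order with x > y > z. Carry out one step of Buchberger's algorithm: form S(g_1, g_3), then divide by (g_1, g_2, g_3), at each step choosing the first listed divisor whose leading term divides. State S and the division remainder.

lcm(LM(g_1), LM(g_3)) = xy².
S = (lcm/LT(g_1))·g_1 − (lcm/LT(g_3))·g_3 = -11/5xyz + xy + 11/5xz - 11/5y² + 11/5y.
Reduce S modulo (g_1, g_2, g_3) in that order:
  leading term xyz: subtract (11/25z)·g_1 from -11/5xyz + xy + 11/5xz - 11/5y² + 11/5y → xy + 11/5xz - 11/5y² - 121/25yz + 11/5y + 121/25z
  leading term xy: subtract (-⅕)·g_1 from xy + 11/5xz - 11/5y² - 121/25yz + 11/5y + 121/25z → 11/5xz - 11/5y² - 121/25yz + 22/5y + 121/25z - 11/5
  leading term xz: subtract (-11/15)·g_2 from 11/5xz - 11/5y² - 121/25yz + 22/5y + 121/25z - 11/5 → -11/5y² - 121/25yz + 11/5y + 121/25z
  leading term y²: subtract (11/5)·g_3 from -11/5y² - 121/25yz + 11/5y + 121/25z → 0
The remainder is 0, so this S-polynomial contributes no new basis element.
An S-polynomial is built so that the two leading terms cancel; whether anything survives reduction is exactly the Gröbner-basis criterion.

S(g_1, g_3) = -11/5xyz + xy + 11/5xz - 11/5y² + 11/5y; remainder on division = 0.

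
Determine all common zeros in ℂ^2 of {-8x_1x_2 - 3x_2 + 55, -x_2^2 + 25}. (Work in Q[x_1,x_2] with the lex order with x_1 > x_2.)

{(-7/4, -5), (1, 5)}

Compute a lex Gröbner basis by Buchberger's algorithm.
f_1 = -8x_1x_2 - 3x_2 + 55, LT = x_1x_2.
f_2 = -x_2^2 + 25, LT = x_2^2.

S(f_1,f_2): lcm = x_1x_2^2. S = 25x_1 + 3/8x_2^2 - 55/8x_2.
  leading term x_1: no divisor's leading term divides it; move 25x_1 to the remainder.
  leading term x_2^2: subtract (-3/8)·f_2 from 3/8x_2^2 - 55/8x_2 → -55/8x_2 + 75/8
  leading term x_2: no divisor's leading term divides it; move -55/8x_2 to the remainder.
  leading term 1: no divisor's leading term divides it; move 75/8 to the remainder.
  remainder 25x_1 - 55/8x_2 + 75/8 ≠ 0; add h_3 = 25x_1 - 55/8x_2 + 75/8 to the basis.

S(f_1,h_3): lcm = x_1x_2. S = 11/40x_2^2 - 55/8.
  leading term x_2^2: subtract (-11/40)·f_2 from 11/40x_2^2 - 55/8 → 0
  remainder 0.

S(f_2,h_3): leading monomials are coprime, so the S-polynomial reduces to 0 (Buchberger's first criterion).
Every S-polynomial of the final basis reduces to 0, so we have a Gröbner basis.
Inter-reduce: drop elements whose leading term is divisible by another's, tail-reduce, and make monic.
Reduced Gröbner basis: {x_1 - 11/40x_2 + 3/8, x_2^2 - 25}.

From the last basis element, x_2^2 - 25 = 0, so x_2 takes values in {-5, 5}. Each choice, substituted upward through the basis, yields the corresponding point(s) of the solution set.
  x_2 = -5: the earlier basis element becomes x_1 + 7/4 = 0, giving x_1 = -7/4 — point (-7/4, -5).
  x_2 = 5: the earlier basis element becomes x_1 - 1 = 0, giving x_1 = 1 — point (1, 5).
Substituting each solution back into the original system confirms all equations vanish.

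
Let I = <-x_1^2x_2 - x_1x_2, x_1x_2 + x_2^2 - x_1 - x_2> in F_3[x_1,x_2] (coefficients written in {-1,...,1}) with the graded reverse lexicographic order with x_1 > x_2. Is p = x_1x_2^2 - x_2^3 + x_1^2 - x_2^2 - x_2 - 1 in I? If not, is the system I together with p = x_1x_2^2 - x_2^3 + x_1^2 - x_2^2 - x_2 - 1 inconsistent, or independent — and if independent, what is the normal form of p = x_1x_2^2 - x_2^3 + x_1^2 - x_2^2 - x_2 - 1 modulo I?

Adjoining x_1x_2^2 - x_2^3 + x_1^2 - x_2^2 - x_2 - 1 makes the ideal the whole ring: the system is inconsistent.

First compute the reduced Gröbner basis of I by Buchberger's algorithm.
f_1 = -x_1^2x_2 - x_1x_2, LT = x_1^2x_2.
f_2 = x_1x_2 + x_2^2 - x_1 - x_2, LT = x_1x_2.

S(f_1,f_2): lcm = x_1^2x_2. S = -x_1x_2^2 + x_1^2 - x_1x_2.
  reduce S modulo (f_1, f_2):
  remainder x_2^3 + x_1^2 + x_2^2 + x_1 + x_2 ≠ 0; add h_3 = x_2^3 + x_1^2 + x_2^2 + x_1 + x_2 to the basis.

S(f_1,h_3): lcm = x_1^2x_2^3. S = -x_1^4 - x_1^2x_2^2 + x_1x_2^3 - x_1^3 - x_1^2x_2.
  reduce S modulo (f_1, f_2, h_3):
  remainder -x_1^4 - x_1^3 ≠ 0; add h_4 = -x_1^4 - x_1^3 to the basis.

S(f_2,h_3): lcm = x_1x_2^3. S = x_2^4 - x_1^3 + x_1x_2^2 - x_2^3 - x_1^2 - x_1x_2.
  reduce S modulo (f_1, f_2, h_3, h_4):
  remainder -x_1^3 - x_1^2 ≠ 0; add h_5 = -x_1^3 - x_1^2 to the basis.

The other S-polynomials (S(f_1,h_4), S(f_2,h_4), S(h_3,h_4), S(f_1,h_5), S(f_2,h_5), S(h_3,h_5), S(h_4,h_5)) all reduce to 0 modulo the current basis, so we have a Gröbner basis.
Inter-reduce: drop elements whose leading term is divisible by another's, tail-reduce, and make monic.
Reduced Gröbner basis: {x_1^3 + x_1^2, x_2^3 + x_1^2 + x_2^2 + x_1 + x_2, x_1x_2 + x_2^2 - x_1 - x_2}.
Label its elements g_1 = x_1^3 + x_1^2, g_2 = x_2^3 + x_1^2 + x_2^2 + x_1 + x_2, g_3 = x_1x_2 + x_2^2 - x_1 - x_2.

Reduce p = x_1x_2^2 - x_2^3 + x_1^2 - x_2^2 - x_2 - 1 modulo G:
  leading term x_1x_2^2: subtract (x_2)·g_3 from x_1x_2^2 - x_2^3 + x_1^2 - x_2^2 - x_2 - 1 → x_2^3 + x_1^2 + x_1x_2 - x_2 - 1
  leading term x_2^3: subtract (1)·g_2 from x_2^3 + x_1^2 + x_1x_2 - x_2 - 1 → x_1x_2 - x_2^2 - x_1 + x_2 - 1
  leading term x_1x_2: subtract (1)·g_3 from x_1x_2 - x_2^2 - x_1 + x_2 - 1 → x_2^2 - x_2 - 1
  leading term x_2^2: no divisor's leading term divides it; move x_2^2 to the remainder.
  leading term x_2: no divisor's leading term divides it; move -x_2 to the remainder.
  leading term 1: no divisor's leading term divides it; move -1 to the remainder.
  normal form = x_2^2 - x_2 - 1.
The normal form is nonzero, so p ∉ I. Since p minus its normal form lies in I, I + (p) = I + (r) where r = x_2^2 - x_2 - 1; decide whether this ideal is the whole ring.
Run Buchberger on G together with r (pairs among the g_i already reduce to 0 since G is a Gröbner basis):
g_1 = x_1^3 + x_1^2, LT = x_1^3.
g_2 = x_2^3 + x_1^2 + x_2^2 + x_1 + x_2, LT = x_2^3.
g_3 = x_1x_2 + x_2^2 - x_1 - x_2, LT = x_1x_2.
r = x_2^2 - x_2 - 1, LT = x_2^2.

S(g_2,r): lcm = x_2^3. S = x_1^2 - x_2^2 + x_1 - x_2.
  reduce S modulo (g_1, g_2, g_3, r):
  remainder x_1^2 + x_1 + x_2 - 1 ≠ 0; add m_5 = x_1^2 + x_1 + x_2 - 1 to the basis.

S(g_3,r): lcm = x_1x_2^2. S = x_2^3 - x_2^2 + x_1.
  reduce S modulo (g_1, g_2, g_3, r, m_5):
  remainder x_1 + x_2 ≠ 0; add m_6 = x_1 + x_2 to the basis.

S(g_1,m_5): lcm = x_1^3. S = -x_1x_2 + x_1.
  reduce S modulo (g_1, g_2, g_3, r, m_5, m_6):
  remainder 1 ≠ 0; add m_7 = 1 to the basis.

The other S-polynomials (S(g_1,g_2), S(g_1,g_3), S(g_1,r), S(g_2,g_3), S(g_2,m_5), S(g_3,m_5), S(r,m_5), S(g_1,m_6), S(g_2,m_6), S(g_3,m_6), S(r,m_6), S(m_5,m_6), S(g_1,m_7), S(g_2,m_7), S(g_3,m_7), S(r,m_7), S(m_5,m_7), S(m_6,m_7)) all reduce to 0 modulo the current basis, so we have a Gröbner basis.
Inter-reduce: drop elements whose leading term is divisible by another's, tail-reduce, and make monic.
Reduced Gröbner basis: {1}.
The reduced Gröbner basis of I + (p) is {1}: the ideal is the whole ring, so the enlarged system has no common solution — adjoining p is inconsistent.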